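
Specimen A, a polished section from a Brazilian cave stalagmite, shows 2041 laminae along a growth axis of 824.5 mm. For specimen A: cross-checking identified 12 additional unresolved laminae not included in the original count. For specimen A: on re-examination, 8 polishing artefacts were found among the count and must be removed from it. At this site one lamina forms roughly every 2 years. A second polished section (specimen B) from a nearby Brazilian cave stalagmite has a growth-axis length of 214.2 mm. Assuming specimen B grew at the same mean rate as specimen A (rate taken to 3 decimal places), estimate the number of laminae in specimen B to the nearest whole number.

530 laminae

Specimen A: true lamina count = 2041 − 8 + 12 = 2045.
Specimen A: 2045 laminae at 2 years each span 2045 × 2 = 4090 years.
A: Extension rate ≈ 824.5 / 4090 = 0.202 mm/yr.
Specimen B: 214.2 mm / 0.202 mm per year = 1060.40 years; at 2 years per lamina that is 1060.40 / 2 ≈ 530 laminae.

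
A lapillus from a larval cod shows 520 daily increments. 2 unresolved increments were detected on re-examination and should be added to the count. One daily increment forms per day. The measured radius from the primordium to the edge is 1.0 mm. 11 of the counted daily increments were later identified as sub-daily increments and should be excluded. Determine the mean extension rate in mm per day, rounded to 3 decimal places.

Adjusted count: 520 − 11 + 2 = 511 daily increments.
1.0 mm over 511 days gives 1.0 / 511 ≈ 0.002 mm per day.

0.002 mm per day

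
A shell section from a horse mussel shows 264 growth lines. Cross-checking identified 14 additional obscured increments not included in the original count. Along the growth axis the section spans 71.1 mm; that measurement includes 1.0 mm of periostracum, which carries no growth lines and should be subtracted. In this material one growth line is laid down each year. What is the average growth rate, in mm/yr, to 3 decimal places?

0.252 mm/yr

True growth line count = 264 + 14 = 278.
The growth record spans 71.1 − 1.0 = 70.1 mm.
70.1 mm over 278 years gives 70.1 / 278 ≈ 0.252 mm/yr.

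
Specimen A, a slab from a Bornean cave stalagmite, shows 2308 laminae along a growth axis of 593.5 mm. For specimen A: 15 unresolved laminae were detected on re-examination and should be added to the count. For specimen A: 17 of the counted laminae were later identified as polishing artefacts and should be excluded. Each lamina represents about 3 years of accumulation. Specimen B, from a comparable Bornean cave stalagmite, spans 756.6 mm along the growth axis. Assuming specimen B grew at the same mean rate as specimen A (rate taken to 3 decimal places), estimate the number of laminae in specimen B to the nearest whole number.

Specimen A: adjusted count: 2308 − 17 + 15 = 2306 laminae.
Specimen A: at 3 years per lamina, 2306 × 3 = 6918 years.
A: Extension rate ≈ 593.5 / 6918 = 0.086 mm per year.
Specimen B: 756.6 mm / 0.086 mm per year = 8797.67 years; at 3 years per lamina that is 8797.67 / 3 ≈ 2933 laminae.

2933 laminae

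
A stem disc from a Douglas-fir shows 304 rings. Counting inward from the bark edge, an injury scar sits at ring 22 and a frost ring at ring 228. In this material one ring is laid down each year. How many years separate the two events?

206 years

The two markers are separated by 228 − 22 = 206 rings.
One ring per year makes the interval 206 years.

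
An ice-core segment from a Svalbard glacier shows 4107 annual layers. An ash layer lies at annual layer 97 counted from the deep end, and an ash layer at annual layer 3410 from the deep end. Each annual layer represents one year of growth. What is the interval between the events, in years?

3313 years

3410 − 97 = 3313 annual layers lie between the two events.
At one annual layer per year, 3313 years elapsed between them.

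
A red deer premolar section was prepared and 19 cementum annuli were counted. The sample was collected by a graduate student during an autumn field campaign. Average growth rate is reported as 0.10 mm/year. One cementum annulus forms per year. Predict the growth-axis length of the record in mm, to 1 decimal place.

1.9 mm

The record spans 19 years at 0.10 mm per year.
Predicted length = 0.10 mm/year × 19 years = 1.9 mm.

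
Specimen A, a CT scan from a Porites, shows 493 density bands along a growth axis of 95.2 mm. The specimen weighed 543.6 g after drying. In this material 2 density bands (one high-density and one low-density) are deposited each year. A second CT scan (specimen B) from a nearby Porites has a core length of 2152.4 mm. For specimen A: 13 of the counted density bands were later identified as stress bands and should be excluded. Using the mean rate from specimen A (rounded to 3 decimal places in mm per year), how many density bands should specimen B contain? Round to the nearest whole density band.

10843 density bands

Specimen A: correcting the raw count gives 493 − 13 = 480 true density bands.
Specimen A: dividing by 2 density bands per year: 480 / 2 = 240 years.
A: Extension rate ≈ 95.2 / 240 = 0.397 mm per year.
Specimen B: 2152.4 mm / 0.397 mm per year = 5421.66 years; at 2 density bands per year that is 5421.66 × 2 ≈ 10843 density bands.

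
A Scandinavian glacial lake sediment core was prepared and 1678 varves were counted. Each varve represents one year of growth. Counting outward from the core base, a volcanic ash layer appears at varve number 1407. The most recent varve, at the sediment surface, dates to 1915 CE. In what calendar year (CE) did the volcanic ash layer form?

The volcanic ash layer sits at varve 1407 from the core base, so 1678 − 1407 = 271 varves formed after it.
The varve at the sediment surface is 1915 CE, so the volcanic ash layer dates to 1915 − 271 = 1644 CE.

1644 CE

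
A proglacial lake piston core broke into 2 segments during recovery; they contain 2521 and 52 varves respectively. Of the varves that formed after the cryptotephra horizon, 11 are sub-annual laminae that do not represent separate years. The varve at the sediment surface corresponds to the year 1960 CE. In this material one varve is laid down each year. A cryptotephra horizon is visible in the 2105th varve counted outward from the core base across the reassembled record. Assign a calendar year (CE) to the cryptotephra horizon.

Total varves = 2521 + 52 = 2573.
2573 − 2105 = 468 varves lie beyond the cryptotephra horizon toward the sediment surface.
Removing the 11 false varves leaves 468 − 11 = 457 true varves beyond the cryptotephra horizon.
Counting back 457 years from 1960 CE places the cryptotephra horizon in 1960 − 457 = 1503 CE.

1503 CE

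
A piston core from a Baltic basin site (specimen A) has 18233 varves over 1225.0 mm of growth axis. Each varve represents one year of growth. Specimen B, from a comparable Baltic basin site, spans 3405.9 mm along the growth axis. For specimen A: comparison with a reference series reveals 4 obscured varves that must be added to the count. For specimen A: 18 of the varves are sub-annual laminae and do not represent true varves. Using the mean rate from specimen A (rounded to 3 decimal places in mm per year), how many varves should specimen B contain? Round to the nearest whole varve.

Specimen A: adjusted count: 18233 − 18 + 4 = 18219 varves.
A: Extension rate ≈ 1225.0 / 18219 = 0.067 mm/year.
Specimen B: 3405.9 mm / 0.067 mm per year = 50834.33 years ≈ 50834 varves.

50834 varves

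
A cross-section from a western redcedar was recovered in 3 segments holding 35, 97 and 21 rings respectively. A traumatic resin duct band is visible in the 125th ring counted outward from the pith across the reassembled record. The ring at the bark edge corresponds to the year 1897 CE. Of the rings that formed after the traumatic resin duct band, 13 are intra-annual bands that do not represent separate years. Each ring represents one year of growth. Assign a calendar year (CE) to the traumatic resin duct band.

Total rings = 35 + 97 + 21 = 153.
Between ring 125 and the bark edge there are 153 − 125 = 28 rings.
Removing the 13 false rings leaves 28 − 13 = 15 true rings beyond the traumatic resin duct band.
The ring at the bark edge is 1897 CE, so the traumatic resin duct band dates to 1897 − 15 = 1882 CE.

1882 CE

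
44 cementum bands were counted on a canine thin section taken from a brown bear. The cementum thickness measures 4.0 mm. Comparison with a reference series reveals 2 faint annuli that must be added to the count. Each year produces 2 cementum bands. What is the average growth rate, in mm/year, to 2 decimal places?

After corrections the count is 44 + 2 = 46 cementum bands.
With 2 cementum bands per year, 46 / 2 = 23 years.
4.0 mm over 23 years gives 4.0 / 23 ≈ 0.17 mm/year.

0.17 mm/year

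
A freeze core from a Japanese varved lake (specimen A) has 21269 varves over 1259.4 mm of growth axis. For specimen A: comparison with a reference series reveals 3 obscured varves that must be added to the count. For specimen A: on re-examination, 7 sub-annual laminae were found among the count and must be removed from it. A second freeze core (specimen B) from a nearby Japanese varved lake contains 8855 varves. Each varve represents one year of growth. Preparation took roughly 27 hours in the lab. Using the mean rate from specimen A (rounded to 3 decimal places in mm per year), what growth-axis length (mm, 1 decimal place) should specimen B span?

Specimen A: adjusted count: 21269 − 7 + 3 = 21265 varves.
A: 1259.4 mm over 21265 years gives 1259.4 / 21265 ≈ 0.059 mm per year.
For B, 0.059 mm/year × 8855 years = 522.4 mm.

522.4 mm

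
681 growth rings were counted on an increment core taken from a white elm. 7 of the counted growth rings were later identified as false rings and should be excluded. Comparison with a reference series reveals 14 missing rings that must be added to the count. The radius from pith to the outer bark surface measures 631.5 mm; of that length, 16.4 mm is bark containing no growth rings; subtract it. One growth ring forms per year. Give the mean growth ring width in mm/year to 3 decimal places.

After corrections the count is 681 − 7 + 14 = 688 growth rings.
Net length = 631.5 − 16.4 = 615.1 mm.
Mean rate = 615.1 mm / 688 years ≈ 0.894 mm/year.

0.894 mm/year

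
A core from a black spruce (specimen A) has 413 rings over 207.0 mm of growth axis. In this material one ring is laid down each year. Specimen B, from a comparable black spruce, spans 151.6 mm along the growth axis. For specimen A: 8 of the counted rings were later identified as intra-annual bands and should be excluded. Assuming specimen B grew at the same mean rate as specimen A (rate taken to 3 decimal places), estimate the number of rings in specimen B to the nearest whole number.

297 rings

Specimen A: true ring count = 413 − 8 = 405.
A: 207.0 mm over 405 years gives 207.0 / 405 ≈ 0.511 mm/yr.
B spans 151.6 / 0.511 = 296.67 years ≈ 297 rings.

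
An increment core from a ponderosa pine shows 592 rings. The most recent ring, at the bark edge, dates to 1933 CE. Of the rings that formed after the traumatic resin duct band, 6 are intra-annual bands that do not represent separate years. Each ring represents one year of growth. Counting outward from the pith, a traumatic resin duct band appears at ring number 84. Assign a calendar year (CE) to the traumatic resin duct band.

Between ring 84 and the bark edge there are 592 − 84 = 508 rings.
508 − 6 false = 502 true rings after the traumatic resin duct band.
Counting back 502 years from 1933 CE places the traumatic resin duct band in 1933 − 502 = 1431 CE.

1431 CE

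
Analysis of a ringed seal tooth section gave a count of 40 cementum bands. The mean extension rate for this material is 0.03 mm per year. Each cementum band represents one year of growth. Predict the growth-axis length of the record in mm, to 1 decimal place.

1.2 mm

40 years of growth are recorded.
Predicted length = 0.03 mm/year × 40 years = 1.2 mm.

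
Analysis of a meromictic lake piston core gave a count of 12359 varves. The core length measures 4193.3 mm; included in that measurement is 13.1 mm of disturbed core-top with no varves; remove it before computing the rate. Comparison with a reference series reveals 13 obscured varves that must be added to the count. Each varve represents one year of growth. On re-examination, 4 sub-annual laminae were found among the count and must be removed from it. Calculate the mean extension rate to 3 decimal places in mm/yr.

Adjusted count: 12359 − 4 + 13 = 12368 varves.
Net length = 4193.3 − 13.1 = 4180.2 mm.
Extension rate ≈ 4180.2 / 12368 = 0.338 mm/yr.

0.338 mm/yr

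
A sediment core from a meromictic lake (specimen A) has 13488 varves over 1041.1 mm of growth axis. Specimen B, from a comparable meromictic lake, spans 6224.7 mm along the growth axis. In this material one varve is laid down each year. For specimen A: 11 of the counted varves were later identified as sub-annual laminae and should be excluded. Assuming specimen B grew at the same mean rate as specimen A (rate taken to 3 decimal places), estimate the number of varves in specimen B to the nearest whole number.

80840 varves

Specimen A: correcting the raw count gives 13488 − 11 = 13477 true varves.
A: Extension rate ≈ 1041.1 / 13477 = 0.077 mm/year.
For B, 6224.7 / 0.077 = 80840.26 years ≈ 80840 varves.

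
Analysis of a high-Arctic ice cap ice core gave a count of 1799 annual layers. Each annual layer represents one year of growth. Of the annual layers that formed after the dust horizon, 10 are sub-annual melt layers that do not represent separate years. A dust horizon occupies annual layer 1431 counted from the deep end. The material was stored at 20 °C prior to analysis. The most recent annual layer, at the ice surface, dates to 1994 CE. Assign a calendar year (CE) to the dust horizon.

Between annual layer 1431 and the ice surface there are 1799 − 1431 = 368 annual layers.
Excluding 10 false annual layers: 368 − 10 = 358.
The annual layer at the ice surface is 1994 CE, so the dust horizon dates to 1994 − 358 = 1636 CE.

1636 CE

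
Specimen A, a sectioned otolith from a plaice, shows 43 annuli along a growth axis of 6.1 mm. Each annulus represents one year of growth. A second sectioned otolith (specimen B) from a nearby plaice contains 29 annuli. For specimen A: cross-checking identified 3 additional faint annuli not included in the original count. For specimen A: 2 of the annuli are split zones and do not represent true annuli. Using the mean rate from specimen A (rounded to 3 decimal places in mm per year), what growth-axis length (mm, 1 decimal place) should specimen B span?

4.0 mm

Specimen A: adjusted count: 43 − 2 + 3 = 44 annuli.
A: 6.1 mm over 44 years gives 6.1 / 44 ≈ 0.139 mm/yr.
B's length ≈ 0.139 × 29 = 4.0 mm.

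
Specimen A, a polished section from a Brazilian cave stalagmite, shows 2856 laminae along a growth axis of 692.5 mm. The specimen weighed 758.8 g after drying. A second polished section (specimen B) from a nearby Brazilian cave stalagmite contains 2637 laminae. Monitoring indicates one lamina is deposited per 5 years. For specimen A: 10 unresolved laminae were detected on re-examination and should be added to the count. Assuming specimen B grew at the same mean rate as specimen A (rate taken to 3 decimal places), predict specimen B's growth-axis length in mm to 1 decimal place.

632.9 mm

Specimen A: after corrections the count is 2856 + 10 = 2866 laminae.
Specimen A: 2866 laminae at 5 years each span 2866 × 5 = 14330 years.
A: 692.5 mm over 14330 years gives 692.5 / 14330 ≈ 0.048 mm per year.
Specimen B: at 5 years per lamina, 2637 × 5 = 13185 years. For B, 0.048 mm/year × 13185 years = 632.9 mm.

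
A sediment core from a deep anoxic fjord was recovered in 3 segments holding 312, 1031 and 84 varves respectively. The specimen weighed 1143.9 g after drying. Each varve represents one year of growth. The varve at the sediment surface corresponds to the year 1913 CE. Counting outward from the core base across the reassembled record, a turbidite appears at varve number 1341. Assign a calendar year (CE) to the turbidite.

1827 CE

Total varves = 312 + 1031 + 84 = 1427.
The turbidite sits at varve 1341 from the core base, so 1427 − 1341 = 86 varves formed after it.
1913 − 86 = 1827 CE.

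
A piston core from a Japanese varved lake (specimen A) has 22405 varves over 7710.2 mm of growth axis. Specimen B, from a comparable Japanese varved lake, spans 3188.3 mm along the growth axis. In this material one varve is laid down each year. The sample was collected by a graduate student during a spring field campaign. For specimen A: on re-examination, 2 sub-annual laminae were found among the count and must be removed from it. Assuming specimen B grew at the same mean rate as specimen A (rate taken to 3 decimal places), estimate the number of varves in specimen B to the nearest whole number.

Specimen A: after corrections the count is 22405 − 2 = 22403 varves.
A: 7710.2 mm over 22403 years gives 7710.2 / 22403 ≈ 0.344 mm/yr.
Specimen B: 3188.3 mm / 0.344 mm per year = 9268.31 years ≈ 9268 varves.

9268 varves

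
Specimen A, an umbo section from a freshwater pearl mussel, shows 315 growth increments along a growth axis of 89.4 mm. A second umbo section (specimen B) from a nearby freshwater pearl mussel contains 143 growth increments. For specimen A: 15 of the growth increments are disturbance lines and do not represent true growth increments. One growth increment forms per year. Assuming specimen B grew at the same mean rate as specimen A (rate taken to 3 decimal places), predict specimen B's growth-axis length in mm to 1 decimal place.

Specimen A: correcting the raw count gives 315 − 15 = 300 true growth increments.
A: Mean rate = 89.4 mm / 300 years ≈ 0.298 mm/year.
For B, 0.298 mm/year × 143 years = 42.6 mm.

42.6 mm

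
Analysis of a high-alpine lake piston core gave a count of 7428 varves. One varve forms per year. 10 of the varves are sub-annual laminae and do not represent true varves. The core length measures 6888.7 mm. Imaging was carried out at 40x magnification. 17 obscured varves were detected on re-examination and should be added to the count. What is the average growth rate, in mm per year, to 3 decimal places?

True varve count = 7428 − 10 + 17 = 7435.
6888.7 mm over 7435 years gives 6888.7 / 7435 ≈ 0.927 mm per year.

0.927 mm per year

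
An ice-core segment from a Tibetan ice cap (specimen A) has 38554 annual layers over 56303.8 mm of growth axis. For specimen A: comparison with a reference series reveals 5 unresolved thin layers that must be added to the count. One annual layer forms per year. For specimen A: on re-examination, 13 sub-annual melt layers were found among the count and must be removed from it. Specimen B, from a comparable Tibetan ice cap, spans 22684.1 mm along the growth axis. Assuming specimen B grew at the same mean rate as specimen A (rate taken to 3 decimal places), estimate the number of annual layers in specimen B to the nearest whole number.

15526 annual layers

Specimen A: adjusted count: 38554 − 13 + 5 = 38546 annual layers.
A: Extension rate ≈ 56303.8 / 38546 = 1.461 mm/yr.
B spans 22684.1 / 1.461 = 15526.42 years ≈ 15526 annual layers.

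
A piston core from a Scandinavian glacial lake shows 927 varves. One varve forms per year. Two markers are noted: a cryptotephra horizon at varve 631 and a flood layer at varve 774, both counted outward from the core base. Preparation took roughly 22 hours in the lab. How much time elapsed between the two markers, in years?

143 years

Separation: 774 − 631 = 143 varves.
At one varve per year, 143 years elapsed between them.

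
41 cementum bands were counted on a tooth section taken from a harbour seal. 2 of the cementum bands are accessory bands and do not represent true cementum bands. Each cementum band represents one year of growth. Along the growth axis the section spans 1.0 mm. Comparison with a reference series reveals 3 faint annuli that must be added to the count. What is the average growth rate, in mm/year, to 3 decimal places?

0.024 mm/year

After corrections the count is 41 − 2 + 3 = 42 cementum bands.
1.0 mm over 42 years gives 1.0 / 42 ≈ 0.024 mm/year.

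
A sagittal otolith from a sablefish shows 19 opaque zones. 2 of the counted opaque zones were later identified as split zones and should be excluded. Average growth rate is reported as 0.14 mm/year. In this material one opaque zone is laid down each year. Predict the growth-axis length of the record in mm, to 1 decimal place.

After corrections the count is 19 − 2 = 17 opaque zones.
Predicted length = 0.14 mm/year × 17 years = 2.4 mm.

2.4 mm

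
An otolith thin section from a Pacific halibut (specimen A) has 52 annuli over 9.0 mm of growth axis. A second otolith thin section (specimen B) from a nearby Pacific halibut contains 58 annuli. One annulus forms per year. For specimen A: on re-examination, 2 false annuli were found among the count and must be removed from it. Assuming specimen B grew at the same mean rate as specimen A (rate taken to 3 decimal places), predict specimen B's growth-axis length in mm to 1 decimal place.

Specimen A: correcting the raw count gives 52 − 2 = 50 true annuli.
A: 9.0 mm over 50 years gives 9.0 / 50 ≈ 0.180 mm per year.
Length of B = 0.180 × 58 = 10.4 mm.

10.4 mm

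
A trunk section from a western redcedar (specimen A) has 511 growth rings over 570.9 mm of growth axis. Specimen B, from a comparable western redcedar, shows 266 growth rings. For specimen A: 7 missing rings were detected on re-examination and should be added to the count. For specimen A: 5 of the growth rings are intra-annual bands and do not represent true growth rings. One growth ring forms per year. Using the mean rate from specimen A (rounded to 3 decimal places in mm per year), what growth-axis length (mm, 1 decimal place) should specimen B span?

Specimen A: adjusted count: 511 − 5 + 7 = 513 growth rings.
A: Mean rate = 570.9 mm / 513 years ≈ 1.113 mm per year.
Length of B = 1.113 × 266 = 296.1 mm.

296.1 mm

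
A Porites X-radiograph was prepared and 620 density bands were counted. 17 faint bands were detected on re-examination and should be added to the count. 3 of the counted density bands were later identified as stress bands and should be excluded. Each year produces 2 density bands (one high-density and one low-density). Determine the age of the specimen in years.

True density band count = 620 − 3 + 17 = 634.
Dividing by 2 density bands per year: 634 / 2 = 317 years.

317 years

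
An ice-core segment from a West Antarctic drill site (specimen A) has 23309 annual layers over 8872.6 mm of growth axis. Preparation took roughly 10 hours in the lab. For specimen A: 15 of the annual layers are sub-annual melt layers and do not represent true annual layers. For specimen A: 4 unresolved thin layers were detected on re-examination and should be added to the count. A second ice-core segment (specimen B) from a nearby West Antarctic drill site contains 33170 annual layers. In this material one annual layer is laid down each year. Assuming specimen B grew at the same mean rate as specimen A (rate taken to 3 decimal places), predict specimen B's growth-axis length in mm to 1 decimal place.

Specimen A: correcting the raw count gives 23309 − 15 + 4 = 23298 true annual layers.
A: Extension rate ≈ 8872.6 / 23298 = 0.381 mm/year.
For B, 0.381 mm/year × 33170 years = 12637.8 mm.

12637.8 mm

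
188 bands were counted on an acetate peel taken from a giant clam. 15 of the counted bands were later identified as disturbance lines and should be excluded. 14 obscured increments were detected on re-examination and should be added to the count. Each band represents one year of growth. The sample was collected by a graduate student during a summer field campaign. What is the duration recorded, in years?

187 years

True band count = 188 − 15 + 14 = 187.
At one band per year, that is 187 years.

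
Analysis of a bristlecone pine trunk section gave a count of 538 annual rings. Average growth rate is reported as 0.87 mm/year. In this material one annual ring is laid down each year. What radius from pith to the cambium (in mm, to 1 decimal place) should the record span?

538 years of growth are recorded.
Predicted length = 0.87 mm/year × 538 years = 468.1 mm.

468.1 mm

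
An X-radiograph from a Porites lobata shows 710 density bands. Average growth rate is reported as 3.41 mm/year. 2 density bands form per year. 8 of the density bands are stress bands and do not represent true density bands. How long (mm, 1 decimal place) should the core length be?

Adjusted count: 710 − 8 = 702 density bands.
702 density bands at 2 per year is 702 / 2 = 351 years.
351 years at 3.41 mm/year gives 3.41 × 351 = 1196.9 mm.

1196.9 mm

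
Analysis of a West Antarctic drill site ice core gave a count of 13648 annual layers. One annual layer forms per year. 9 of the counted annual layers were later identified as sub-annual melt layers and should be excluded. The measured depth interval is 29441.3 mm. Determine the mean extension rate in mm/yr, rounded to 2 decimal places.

Correcting the raw count gives 13648 − 9 = 13639 true annual layers.
Mean rate = 29441.3 mm / 13639 years ≈ 2.16 mm/yr.

2.16 mm/yr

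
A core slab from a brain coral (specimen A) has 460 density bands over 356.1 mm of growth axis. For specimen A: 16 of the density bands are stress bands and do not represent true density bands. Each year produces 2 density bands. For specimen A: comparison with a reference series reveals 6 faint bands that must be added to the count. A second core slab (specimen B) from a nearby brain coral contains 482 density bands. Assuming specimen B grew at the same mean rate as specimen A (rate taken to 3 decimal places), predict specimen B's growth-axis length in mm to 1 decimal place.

381.5 mm

Specimen A: correcting the raw count gives 460 − 16 + 6 = 450 true density bands.
Specimen A: with 2 density bands per year, 450 / 2 = 225 years.
A: Mean rate = 356.1 mm / 225 years ≈ 1.583 mm/year.
Specimen B: 482 density bands at 2 per year is 482 / 2 = 241 years. For B, 1.583 mm/year × 241 years = 381.5 mm.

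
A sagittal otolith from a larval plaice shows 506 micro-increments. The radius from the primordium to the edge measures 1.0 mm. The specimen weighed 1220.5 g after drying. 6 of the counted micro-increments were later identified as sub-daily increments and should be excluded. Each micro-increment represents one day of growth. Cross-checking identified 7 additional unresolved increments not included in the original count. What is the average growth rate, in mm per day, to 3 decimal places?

After corrections the count is 506 − 6 + 7 = 507 micro-increments.
1.0 mm over 507 days gives 1.0 / 507 ≈ 0.002 mm per day.

0.002 mm per day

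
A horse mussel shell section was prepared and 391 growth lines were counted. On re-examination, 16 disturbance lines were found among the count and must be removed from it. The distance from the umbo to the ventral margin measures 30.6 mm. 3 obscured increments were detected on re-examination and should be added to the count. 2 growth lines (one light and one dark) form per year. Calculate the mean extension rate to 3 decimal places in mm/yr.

Correcting the raw count gives 391 − 16 + 3 = 378 true growth lines.
Dividing by 2 growth lines per year: 378 / 2 = 189 years.
Mean rate = 30.6 mm / 189 years ≈ 0.162 mm/yr.

0.162 mm/yr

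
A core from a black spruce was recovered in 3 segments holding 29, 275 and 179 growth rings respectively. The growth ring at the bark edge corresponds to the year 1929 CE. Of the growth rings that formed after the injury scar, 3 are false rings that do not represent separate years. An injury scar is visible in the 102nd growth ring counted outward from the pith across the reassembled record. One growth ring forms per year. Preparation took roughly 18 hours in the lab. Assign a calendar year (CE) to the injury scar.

1551 CE

Total growth rings = 29 + 275 + 179 = 483.
The injury scar sits at growth ring 102 from the pith, so 483 − 102 = 381 growth rings formed after it.
Excluding 3 false growth rings: 381 − 3 = 378.
The growth ring at the bark edge is 1929 CE, so the injury scar dates to 1929 − 378 = 1551 CE.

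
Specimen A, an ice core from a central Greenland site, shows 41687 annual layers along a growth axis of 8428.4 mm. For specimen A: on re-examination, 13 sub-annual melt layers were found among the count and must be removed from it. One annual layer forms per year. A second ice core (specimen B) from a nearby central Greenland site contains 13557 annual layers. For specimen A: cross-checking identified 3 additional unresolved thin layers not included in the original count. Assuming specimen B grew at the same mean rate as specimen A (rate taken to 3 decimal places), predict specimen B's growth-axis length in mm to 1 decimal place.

Specimen A: adjusted count: 41687 − 13 + 3 = 41677 annual layers.
A: Mean rate = 8428.4 mm / 41677 years ≈ 0.202 mm/year.
B's length ≈ 0.202 × 13557 = 2738.5 mm.

2738.5 mm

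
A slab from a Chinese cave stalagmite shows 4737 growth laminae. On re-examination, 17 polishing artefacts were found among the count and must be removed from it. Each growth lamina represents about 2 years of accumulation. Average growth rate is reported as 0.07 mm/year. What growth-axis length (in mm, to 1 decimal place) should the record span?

660.8 mm

Correcting the raw count gives 4737 − 17 = 4720 true growth laminae.
Multiplying by 2 years per growth lamina: 4720 × 2 = 9440 years.
9440 years at 0.07 mm/year gives 0.07 × 9440 = 660.8 mm.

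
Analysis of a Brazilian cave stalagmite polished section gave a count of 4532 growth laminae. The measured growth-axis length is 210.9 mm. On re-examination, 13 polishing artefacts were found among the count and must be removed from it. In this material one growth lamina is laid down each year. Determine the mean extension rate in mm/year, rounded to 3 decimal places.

After corrections the count is 4532 − 13 = 4519 growth laminae.
210.9 mm over 4519 years gives 210.9 / 4519 ≈ 0.047 mm/year.

0.047 mm/year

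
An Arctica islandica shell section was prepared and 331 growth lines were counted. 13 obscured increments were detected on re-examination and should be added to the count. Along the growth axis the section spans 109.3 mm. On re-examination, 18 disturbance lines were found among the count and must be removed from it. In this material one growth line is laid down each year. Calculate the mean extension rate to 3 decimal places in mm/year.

Correcting the raw count gives 331 − 18 + 13 = 326 true growth lines.
Mean rate = 109.3 mm / 326 years ≈ 0.335 mm/year.

0.335 mm/year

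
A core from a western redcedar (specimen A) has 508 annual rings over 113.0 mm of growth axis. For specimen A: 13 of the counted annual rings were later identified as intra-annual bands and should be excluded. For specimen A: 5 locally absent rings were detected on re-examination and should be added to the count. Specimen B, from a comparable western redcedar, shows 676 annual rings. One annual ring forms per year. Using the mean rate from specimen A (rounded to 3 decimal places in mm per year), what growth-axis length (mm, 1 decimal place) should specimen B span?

152.8 mm

Specimen A: adjusted count: 508 − 13 + 5 = 500 annual rings.
A: 113.0 mm over 500 years gives 113.0 / 500 ≈ 0.226 mm/year.
For B, 0.226 mm/year × 676 years = 152.8 mm.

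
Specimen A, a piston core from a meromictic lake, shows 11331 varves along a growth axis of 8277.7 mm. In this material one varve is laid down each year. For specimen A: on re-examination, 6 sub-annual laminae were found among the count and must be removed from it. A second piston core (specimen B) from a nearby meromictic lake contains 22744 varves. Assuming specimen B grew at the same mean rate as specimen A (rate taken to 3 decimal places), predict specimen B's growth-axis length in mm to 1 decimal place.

16625.9 mm

Specimen A: adjusted count: 11331 − 6 = 11325 varves.
A: Mean rate = 8277.7 mm / 11325 years ≈ 0.731 mm per year.
B's length ≈ 0.731 × 22744 = 16625.9 mm.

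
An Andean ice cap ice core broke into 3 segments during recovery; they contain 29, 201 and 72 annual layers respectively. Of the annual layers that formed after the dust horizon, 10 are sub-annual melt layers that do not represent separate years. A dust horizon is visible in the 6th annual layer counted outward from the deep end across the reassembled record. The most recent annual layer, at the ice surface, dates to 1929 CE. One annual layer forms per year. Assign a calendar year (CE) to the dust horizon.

Total annual layers = 29 + 201 + 72 = 302.
302 − 6 = 296 annual layers lie beyond the dust horizon toward the ice surface.
296 − 10 false = 286 true annual layers after the dust horizon.
The annual layer at the ice surface is 1929 CE, so the dust horizon dates to 1929 − 286 = 1643 CE.

1643 CE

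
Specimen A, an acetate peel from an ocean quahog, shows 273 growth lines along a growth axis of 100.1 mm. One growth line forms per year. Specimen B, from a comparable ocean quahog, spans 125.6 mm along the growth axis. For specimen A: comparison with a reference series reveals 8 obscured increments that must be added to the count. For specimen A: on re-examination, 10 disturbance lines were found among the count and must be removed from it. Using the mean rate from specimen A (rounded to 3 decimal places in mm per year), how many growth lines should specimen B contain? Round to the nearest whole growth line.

Specimen A: true growth line count = 273 − 10 + 8 = 271.
A: Mean rate = 100.1 mm / 271 years ≈ 0.369 mm/year.
Specimen B: 125.6 mm / 0.369 mm per year = 340.38 years ≈ 340 growth lines.

340 growth lines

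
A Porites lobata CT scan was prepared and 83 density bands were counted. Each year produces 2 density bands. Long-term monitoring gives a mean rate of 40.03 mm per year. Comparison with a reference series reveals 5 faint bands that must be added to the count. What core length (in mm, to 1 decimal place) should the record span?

True density band count = 83 + 5 = 88.
88 density bands at 2 per year is 88 / 2 = 44 years.
44 years at 40.03 mm/year gives 40.03 × 44 = 1761.3 mm.

1761.3 mm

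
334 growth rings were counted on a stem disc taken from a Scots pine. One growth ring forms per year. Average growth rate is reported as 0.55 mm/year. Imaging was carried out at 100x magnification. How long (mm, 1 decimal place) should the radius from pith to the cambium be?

183.7 mm

The record spans 334 years at 0.55 mm per year.
Predicted length = 0.55 mm/year × 334 years = 183.7 mm.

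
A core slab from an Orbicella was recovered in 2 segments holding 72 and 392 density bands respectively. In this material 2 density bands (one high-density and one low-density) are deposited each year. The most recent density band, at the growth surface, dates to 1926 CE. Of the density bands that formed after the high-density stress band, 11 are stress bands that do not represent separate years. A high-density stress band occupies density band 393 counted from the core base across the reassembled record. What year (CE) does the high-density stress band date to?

1896 CE

Total density bands = 72 + 392 = 464.
Between density band 393 and the growth surface there are 464 − 393 = 71 density bands.
Excluding 11 false density bands: 71 − 11 = 60.
60 density bands at 2 per year is 60 / 2 = 30 years.
Counting back 30 years from 1926 CE places the high-density stress band in 1926 − 30 = 1896 CE.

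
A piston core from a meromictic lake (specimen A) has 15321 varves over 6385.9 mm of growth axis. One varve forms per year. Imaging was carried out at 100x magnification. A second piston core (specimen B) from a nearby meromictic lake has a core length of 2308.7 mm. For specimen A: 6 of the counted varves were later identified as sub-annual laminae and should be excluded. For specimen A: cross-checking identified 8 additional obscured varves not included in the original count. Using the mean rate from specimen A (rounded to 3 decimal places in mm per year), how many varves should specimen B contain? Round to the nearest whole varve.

5536 varves

Specimen A: correcting the raw count gives 15321 − 6 + 8 = 15323 true varves.
A: 6385.9 mm over 15323 years gives 6385.9 / 15323 ≈ 0.417 mm/yr.
B spans 2308.7 / 0.417 = 5536.45 years ≈ 5536 varves.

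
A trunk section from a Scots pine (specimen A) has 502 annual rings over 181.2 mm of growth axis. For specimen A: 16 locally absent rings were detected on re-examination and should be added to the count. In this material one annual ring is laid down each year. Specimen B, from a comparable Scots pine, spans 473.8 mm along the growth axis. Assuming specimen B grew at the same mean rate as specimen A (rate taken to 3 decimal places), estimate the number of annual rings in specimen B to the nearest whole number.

1354 annual rings

Specimen A: correcting the raw count gives 502 + 16 = 518 true annual rings.
A: 181.2 mm over 518 years gives 181.2 / 518 ≈ 0.350 mm/yr.
For B, 473.8 / 0.350 = 1353.71 years ≈ 1354 annual rings.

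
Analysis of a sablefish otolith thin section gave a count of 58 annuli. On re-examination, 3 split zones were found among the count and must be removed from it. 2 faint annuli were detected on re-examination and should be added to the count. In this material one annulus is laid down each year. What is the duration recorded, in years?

Correcting the raw count gives 58 − 3 + 2 = 57 true annuli.
One annulus per year makes the duration 57 years.

57 years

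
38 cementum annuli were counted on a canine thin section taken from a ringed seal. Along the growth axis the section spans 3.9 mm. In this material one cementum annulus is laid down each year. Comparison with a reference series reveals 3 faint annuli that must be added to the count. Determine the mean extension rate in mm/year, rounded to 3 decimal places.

0.095 mm/year

After corrections the count is 38 + 3 = 41 cementum annuli.
Mean rate = 3.9 mm / 41 years ≈ 0.095 mm/year.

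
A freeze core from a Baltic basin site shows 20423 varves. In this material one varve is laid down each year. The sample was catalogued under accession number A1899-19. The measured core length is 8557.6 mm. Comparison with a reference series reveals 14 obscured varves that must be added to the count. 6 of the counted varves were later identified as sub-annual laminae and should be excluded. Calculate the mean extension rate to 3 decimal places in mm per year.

After corrections the count is 20423 − 6 + 14 = 20431 varves.
Mean rate = 8557.6 mm / 20431 years ≈ 0.419 mm per year.

0.419 mm per year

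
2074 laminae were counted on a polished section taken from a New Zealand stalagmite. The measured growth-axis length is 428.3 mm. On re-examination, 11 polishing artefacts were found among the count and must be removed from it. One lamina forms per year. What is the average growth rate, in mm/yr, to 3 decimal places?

0.208 mm/yr

Correcting the raw count gives 2074 − 11 = 2063 true laminae.
428.3 mm over 2063 years gives 428.3 / 2063 ≈ 0.208 mm/yr.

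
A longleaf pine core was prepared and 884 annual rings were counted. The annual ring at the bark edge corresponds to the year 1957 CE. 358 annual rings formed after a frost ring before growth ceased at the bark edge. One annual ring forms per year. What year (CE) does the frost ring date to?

There are 358 annual rings younger than the frost ring.
1957 − 358 = 1599 CE.

1599 CE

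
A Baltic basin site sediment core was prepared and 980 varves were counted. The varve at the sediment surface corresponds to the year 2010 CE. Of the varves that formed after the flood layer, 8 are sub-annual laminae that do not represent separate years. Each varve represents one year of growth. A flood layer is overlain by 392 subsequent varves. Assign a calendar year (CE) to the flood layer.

There are 392 varves younger than the flood layer.
392 − 8 false = 384 true varves after the flood layer.
Counting back 384 years from 2010 CE places the flood layer in 2010 − 384 = 1626 CE.

1626 CE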